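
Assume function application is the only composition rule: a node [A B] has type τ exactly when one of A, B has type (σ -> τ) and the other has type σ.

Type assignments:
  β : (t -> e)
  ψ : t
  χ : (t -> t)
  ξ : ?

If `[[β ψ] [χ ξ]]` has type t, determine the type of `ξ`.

((t -> t) -> (e -> t))

[[β ψ] [χ ξ]] must have type t. The sister [β ψ] has type e; that is not a function onto t, so [χ ξ] must be the functor, of type (e -> t).
[χ ξ] must have type (e -> t). The sister χ has type (t -> t); that is not a function onto (e -> t), so ξ must be the functor, of type ((t -> t) -> (e -> t)).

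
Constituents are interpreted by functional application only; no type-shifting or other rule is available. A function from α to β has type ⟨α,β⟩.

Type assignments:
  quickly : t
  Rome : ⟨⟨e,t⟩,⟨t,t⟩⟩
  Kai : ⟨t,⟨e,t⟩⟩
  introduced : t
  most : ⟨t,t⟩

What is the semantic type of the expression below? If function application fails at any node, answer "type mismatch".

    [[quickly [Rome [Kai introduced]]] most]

[Kai introduced]: Kai is ⟨t,⟨e,t⟩⟩, introduced is t; result ⟨e,t⟩.
[Rome [Kai introduced]]: Rome is ⟨⟨e,t⟩,⟨t,t⟩⟩, [Kai introduced] is ⟨e,t⟩; result ⟨t,t⟩.
[quickly [Rome [Kai introduced]]]: [Rome [Kai introduced]] is ⟨t,t⟩, quickly is t; result t.
[[quickly [Rome [Kai introduced]]] most]: most is ⟨t,t⟩, [quickly [Rome [Kai introduced]]] is t; result t.

t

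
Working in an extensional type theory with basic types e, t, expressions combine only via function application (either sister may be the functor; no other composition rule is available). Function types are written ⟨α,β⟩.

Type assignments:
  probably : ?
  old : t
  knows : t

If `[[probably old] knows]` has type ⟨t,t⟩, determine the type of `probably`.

At [[probably old] knows] (required: ⟨t,t⟩): knows is t, which is not a function with range ⟨t,t⟩; hence [probably old] is the functor — type ⟨t,⟨t,t⟩⟩.
At [probably old] (required: ⟨t,⟨t,t⟩⟩): old is t, which is not a function with range ⟨t,⟨t,t⟩⟩; hence probably is the functor — type ⟨t,⟨t,⟨t,t⟩⟩⟩.

⟨t,⟨t,⟨t,t⟩⟩⟩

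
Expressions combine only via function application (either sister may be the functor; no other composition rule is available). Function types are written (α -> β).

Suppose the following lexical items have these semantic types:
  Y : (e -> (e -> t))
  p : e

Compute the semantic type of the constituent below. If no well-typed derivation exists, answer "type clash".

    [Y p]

(e -> t)

[Y p]: Y is (e -> (e -> t)), p is e; result (e -> t).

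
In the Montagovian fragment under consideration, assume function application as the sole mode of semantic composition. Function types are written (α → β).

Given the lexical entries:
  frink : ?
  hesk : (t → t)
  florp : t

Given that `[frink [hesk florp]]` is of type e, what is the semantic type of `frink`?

For [frink [hesk florp]] to have type e with [hesk florp] of type t, frink must be the function: frink : (t → e).

(t → e)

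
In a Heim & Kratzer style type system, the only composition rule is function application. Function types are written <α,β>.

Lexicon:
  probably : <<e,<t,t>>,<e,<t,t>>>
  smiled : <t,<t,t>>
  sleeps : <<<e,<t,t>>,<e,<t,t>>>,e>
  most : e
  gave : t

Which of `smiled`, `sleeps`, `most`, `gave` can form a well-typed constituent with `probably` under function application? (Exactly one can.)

sleeps

smiled : <t,<t,t>> — probably needs <e,<t,t>>; smiled needs t; neither fits.
sleeps — combines: sleeps : <<<e,<t,t>>,<e,<t,t>>>,e> takes probably : <<e,<t,t>>,<e,<t,t>>> as argument, giving e.
most : e — probably needs <e,<t,t>>; most needs nothing (atomic); neither fits.
gave : t — probably needs <e,<t,t>>; gave needs nothing (atomic); neither fits.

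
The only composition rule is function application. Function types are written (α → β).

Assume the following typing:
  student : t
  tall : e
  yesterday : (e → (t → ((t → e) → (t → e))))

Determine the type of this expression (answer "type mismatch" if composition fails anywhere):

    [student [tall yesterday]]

At [tall yesterday], yesterday : (e → (t → ((t → e) → (t → e)))) takes tall : e, giving (t → ((t → e) → (t → e))).
At [student [tall yesterday]], [tall yesterday] : (t → ((t → e) → (t → e))) takes student : t, giving ((t → e) → (t → e)).

((t → e) → (t → e))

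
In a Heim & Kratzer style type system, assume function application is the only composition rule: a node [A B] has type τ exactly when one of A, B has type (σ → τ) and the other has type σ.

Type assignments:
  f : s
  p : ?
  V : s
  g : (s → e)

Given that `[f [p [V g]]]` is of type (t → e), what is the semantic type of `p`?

(e → (s → (t → e)))

For [f [p [V g]]] to have type (t → e) with f of type s, [p [V g]] must be the function: [p [V g]] : (s → (t → e)).
For [p [V g]] to have type (s → (t → e)) with [V g] of type e, p must be the function: p : (e → (s → (t → e))).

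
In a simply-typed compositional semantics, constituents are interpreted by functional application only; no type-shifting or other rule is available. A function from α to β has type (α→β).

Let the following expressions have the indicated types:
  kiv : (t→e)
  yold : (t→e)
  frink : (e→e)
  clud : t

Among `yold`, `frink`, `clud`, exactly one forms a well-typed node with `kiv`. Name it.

clud

yold : (t→e) — no; kiv wants t, and yold wants t.
frink : (e→e) — no; kiv wants t, and frink wants e.
clud — combines: kiv : (t→e) takes clud : t as argument, giving e.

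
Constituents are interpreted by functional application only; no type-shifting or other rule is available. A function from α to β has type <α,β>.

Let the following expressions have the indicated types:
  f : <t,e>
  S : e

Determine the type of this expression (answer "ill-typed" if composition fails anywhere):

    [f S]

At [f S]: neither <t,e> nor e can take the other as argument; the node is ill-typed.

ill-typed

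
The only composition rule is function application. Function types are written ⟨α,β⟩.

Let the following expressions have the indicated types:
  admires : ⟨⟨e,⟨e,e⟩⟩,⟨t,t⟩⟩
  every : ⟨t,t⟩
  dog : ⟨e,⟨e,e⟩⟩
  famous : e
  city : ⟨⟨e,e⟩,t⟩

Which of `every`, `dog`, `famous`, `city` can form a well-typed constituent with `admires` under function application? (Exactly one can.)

every : ⟨t,t⟩ — admires needs ⟨e,⟨e,e⟩⟩; every needs t; neither fits.
dog — combines: admires : ⟨⟨e,⟨e,e⟩⟩,⟨t,t⟩⟩ takes dog : ⟨e,⟨e,e⟩⟩ as argument, giving ⟨t,t⟩.
famous : e — admires needs ⟨e,⟨e,e⟩⟩; famous needs nothing (atomic); neither fits.
city : ⟨⟨e,e⟩,t⟩ — admires needs ⟨e,⟨e,e⟩⟩; city needs ⟨e,e⟩; neither fits.

dog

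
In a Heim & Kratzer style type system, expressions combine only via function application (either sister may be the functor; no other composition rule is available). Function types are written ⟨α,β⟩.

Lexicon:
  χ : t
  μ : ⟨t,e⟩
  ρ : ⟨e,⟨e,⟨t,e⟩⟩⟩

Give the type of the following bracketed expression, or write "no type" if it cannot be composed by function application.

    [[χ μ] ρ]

⟨e,⟨t,e⟩⟩

[χ μ]: functor μ : ⟨t,e⟩, argument χ : t; result e.
[[χ μ] ρ]: functor ρ : ⟨e,⟨e,⟨t,e⟩⟩⟩, argument [χ μ] : e; result ⟨e,⟨t,e⟩⟩.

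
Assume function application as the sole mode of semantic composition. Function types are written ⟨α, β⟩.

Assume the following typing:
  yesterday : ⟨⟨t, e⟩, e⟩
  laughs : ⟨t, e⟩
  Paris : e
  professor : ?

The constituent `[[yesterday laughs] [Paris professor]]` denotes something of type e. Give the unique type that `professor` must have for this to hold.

⟨e, ⟨e, e⟩⟩

For [[yesterday laughs] [Paris professor]] to have type e with [yesterday laughs] of type e, [Paris professor] must be the function: [Paris professor] : ⟨e, e⟩.
For [Paris professor] to have type ⟨e, e⟩ with Paris of type e, professor must be the function: professor : ⟨e, ⟨e, e⟩⟩.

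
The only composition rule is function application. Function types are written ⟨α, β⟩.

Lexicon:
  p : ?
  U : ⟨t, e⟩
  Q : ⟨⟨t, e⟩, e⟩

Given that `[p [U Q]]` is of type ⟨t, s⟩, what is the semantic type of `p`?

⟨e, ⟨t, s⟩⟩

For [p [U Q]] to have type ⟨t, s⟩ with [U Q] of type e, p must be the function: p : ⟨e, ⟨t, s⟩⟩.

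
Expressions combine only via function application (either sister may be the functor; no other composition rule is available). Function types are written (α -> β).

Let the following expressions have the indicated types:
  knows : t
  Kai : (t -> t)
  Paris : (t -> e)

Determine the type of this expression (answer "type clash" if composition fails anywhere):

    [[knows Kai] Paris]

[knows Kai] — Kai of type (t -> t) combines with knows of type t: type t.
[[knows Kai] Paris] — Paris of type (t -> e) combines with [knows Kai] of type t: type e.

e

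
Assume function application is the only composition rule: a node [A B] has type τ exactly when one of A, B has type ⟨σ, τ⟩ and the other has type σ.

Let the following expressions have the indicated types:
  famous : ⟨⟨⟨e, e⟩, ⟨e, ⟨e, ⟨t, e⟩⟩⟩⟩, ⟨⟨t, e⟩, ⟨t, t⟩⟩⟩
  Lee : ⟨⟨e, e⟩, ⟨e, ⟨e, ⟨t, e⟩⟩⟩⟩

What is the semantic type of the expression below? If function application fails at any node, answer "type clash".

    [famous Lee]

[famous Lee]: ⟨⟨⟨e, e⟩, ⟨e, ⟨e, ⟨t, e⟩⟩⟩⟩, ⟨⟨t, e⟩, ⟨t, t⟩⟩⟩ applied to ⟨⟨e, e⟩, ⟨e, ⟨e, ⟨t, e⟩⟩⟩⟩ yields ⟨⟨t, e⟩, ⟨t, t⟩⟩.

⟨⟨t, e⟩, ⟨t, t⟩⟩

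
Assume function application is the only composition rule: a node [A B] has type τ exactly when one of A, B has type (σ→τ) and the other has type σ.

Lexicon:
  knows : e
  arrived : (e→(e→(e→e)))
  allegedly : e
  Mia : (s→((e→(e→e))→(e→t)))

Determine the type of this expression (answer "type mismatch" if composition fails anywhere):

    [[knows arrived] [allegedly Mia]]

At [knows arrived], arrived : (e→(e→(e→e))) takes knows : e, giving (e→(e→e)).
[allegedly Mia]: e with (s→((e→(e→e))→(e→t))) — neither is a function whose domain matches the other; composition fails here.

type mismatch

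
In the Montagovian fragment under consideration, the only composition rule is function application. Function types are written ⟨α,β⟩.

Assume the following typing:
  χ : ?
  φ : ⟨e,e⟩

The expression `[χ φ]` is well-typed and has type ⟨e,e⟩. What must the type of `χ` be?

⟨⟨e,e⟩,⟨e,e⟩⟩

For [χ φ] to have type ⟨e,e⟩ with φ of type ⟨e,e⟩, χ must be the function: χ : ⟨⟨e,e⟩,⟨e,e⟩⟩.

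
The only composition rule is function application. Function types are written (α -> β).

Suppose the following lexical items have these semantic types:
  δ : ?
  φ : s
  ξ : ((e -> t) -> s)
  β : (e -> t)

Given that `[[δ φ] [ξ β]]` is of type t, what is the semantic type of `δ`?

(s -> (s -> t))

At [[δ φ] [ξ β]] (required: t): [ξ β] is s, which is not a function with range t; hence [δ φ] is the functor — type (s -> t).
At [δ φ] (required: (s -> t)): φ is s, which is not a function with range (s -> t); hence δ is the functor — type (s -> (s -> t)).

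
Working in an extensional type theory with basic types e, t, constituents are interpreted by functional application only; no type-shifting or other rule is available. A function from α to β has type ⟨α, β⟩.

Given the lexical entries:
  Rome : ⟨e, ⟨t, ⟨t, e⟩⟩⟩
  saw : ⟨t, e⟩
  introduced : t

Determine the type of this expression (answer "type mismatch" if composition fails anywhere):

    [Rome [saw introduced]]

⟨t, ⟨t, e⟩⟩

[saw introduced]: ⟨t, e⟩ applied to t yields e.
[Rome [saw introduced]]: ⟨e, ⟨t, ⟨t, e⟩⟩⟩ applied to e yields ⟨t, ⟨t, e⟩⟩.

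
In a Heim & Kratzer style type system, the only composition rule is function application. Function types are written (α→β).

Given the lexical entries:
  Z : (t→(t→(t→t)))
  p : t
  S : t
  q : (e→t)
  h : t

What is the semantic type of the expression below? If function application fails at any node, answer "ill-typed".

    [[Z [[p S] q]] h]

At [p S]: neither t nor t can take the other as argument; the node is ill-typed.

ill-typed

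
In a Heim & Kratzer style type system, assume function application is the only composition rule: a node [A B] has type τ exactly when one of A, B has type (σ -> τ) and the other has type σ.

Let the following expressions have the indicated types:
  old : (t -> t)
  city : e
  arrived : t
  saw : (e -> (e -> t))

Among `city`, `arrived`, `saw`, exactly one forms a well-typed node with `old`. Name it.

arrived

city : e — neither side's domain matches the other.
arrived — combines: old : (t -> t) takes arrived : t as argument, giving t.
saw : (e -> (e -> t)) — neither side's domain matches the other.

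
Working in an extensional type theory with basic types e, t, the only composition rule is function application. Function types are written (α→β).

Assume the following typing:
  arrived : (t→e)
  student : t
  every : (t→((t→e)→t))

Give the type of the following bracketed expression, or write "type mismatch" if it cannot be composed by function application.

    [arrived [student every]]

[student every] — every of type (t→((t→e)→t)) combines with student of type t: type ((t→e)→t).
[arrived [student every]] — [student every] of type ((t→e)→t) combines with arrived of type (t→e): type t.

t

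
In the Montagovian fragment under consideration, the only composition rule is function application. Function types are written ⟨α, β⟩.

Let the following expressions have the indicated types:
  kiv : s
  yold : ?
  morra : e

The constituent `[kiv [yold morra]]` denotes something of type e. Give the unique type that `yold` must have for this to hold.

⟨e, ⟨s, e⟩⟩

At [kiv [yold morra]] (required: e): kiv is s, which is not a function with range e; hence [yold morra] is the functor — type ⟨s, e⟩.
At [yold morra] (required: ⟨s, e⟩): morra is e, which is not a function with range ⟨s, e⟩; hence yold is the functor — type ⟨e, ⟨s, e⟩⟩.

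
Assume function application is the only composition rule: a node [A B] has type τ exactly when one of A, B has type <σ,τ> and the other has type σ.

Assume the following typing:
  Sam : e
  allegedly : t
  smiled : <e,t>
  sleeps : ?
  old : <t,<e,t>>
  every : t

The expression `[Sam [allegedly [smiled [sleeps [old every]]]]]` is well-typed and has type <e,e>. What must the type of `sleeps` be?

<<e,t>,<<e,t>,<t,<e,<e,e>>>>>

[Sam [allegedly [smiled [sleeps [old every]]]]] is required to be <e,e>. Sam : e cannot yield <e,e> as functor, so [allegedly [smiled [sleeps [old every]]]] : <e,<e,e>>.
[allegedly [smiled [sleeps [old every]]]] is required to be <e,<e,e>>. allegedly : t cannot yield <e,<e,e>> as functor, so [smiled [sleeps [old every]]] : <t,<e,<e,e>>>.
[smiled [sleeps [old every]]] is required to be <t,<e,<e,e>>>. smiled : <e,t> cannot yield <t,<e,<e,e>>> as functor, so [sleeps [old every]] : <<e,t>,<t,<e,<e,e>>>>.
[sleeps [old every]] is required to be <<e,t>,<t,<e,<e,e>>>>. [old every] : <e,t> cannot yield <<e,t>,<t,<e,<e,e>>>> as functor, so sleeps : <<e,t>,<<e,t>,<t,<e,<e,e>>>>>.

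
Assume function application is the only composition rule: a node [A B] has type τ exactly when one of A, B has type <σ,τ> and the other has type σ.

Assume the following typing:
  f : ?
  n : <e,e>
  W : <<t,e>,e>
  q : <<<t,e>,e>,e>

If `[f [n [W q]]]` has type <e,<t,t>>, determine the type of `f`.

At [f [n [W q]]] (required: <e,<t,t>>): [n [W q]] is e, which is not a function with range <e,<t,t>>; hence f is the functor — type <e,<e,<t,t>>>.

<e,<e,<t,t>>>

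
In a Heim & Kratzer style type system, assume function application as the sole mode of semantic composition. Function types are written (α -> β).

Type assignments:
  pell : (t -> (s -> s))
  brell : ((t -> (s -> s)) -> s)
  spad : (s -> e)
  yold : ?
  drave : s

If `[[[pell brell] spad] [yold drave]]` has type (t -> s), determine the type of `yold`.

(s -> (e -> (t -> s)))

At [[[pell brell] spad] [yold drave]] (required: (t -> s)): [[pell brell] spad] is e, which is not a function with range (t -> s); hence [yold drave] is the functor — type (e -> (t -> s)).
At [yold drave] (required: (e -> (t -> s))): drave is s, which is not a function with range (e -> (t -> s)); hence yold is the functor — type (s -> (e -> (t -> s))).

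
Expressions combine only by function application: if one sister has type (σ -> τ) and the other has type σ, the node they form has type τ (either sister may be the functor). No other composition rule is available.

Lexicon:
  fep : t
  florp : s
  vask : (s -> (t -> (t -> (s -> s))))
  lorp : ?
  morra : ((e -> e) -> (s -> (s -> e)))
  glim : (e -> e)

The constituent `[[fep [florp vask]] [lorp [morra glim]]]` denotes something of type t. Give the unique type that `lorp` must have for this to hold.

[[fep [florp vask]] [lorp [morra glim]]] must have type t. The sister [fep [florp vask]] has type (t -> (s -> s)); that is not a function onto t, so [lorp [morra glim]] must be the functor, of type ((t -> (s -> s)) -> t).
[lorp [morra glim]] must have type ((t -> (s -> s)) -> t). The sister [morra glim] has type (s -> (s -> e)); that is not a function onto ((t -> (s -> s)) -> t), so lorp must be the functor, of type ((s -> (s -> e)) -> ((t -> (s -> s)) -> t)).

((s -> (s -> e)) -> ((t -> (s -> s)) -> t))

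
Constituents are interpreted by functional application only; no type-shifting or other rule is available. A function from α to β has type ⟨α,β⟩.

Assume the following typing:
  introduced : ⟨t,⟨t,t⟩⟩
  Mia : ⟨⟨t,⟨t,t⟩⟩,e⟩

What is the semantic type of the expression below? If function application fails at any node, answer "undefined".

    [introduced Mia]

e

[introduced Mia]: ⟨⟨t,⟨t,t⟩⟩,e⟩ applied to ⟨t,⟨t,t⟩⟩ yields e.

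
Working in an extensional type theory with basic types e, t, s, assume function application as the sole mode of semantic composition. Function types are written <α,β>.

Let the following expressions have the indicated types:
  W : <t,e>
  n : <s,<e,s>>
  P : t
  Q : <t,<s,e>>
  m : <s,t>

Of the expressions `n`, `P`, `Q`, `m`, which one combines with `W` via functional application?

n : <s,<e,s>> — no; W wants t, and n wants s.
P — combines: W : <t,e> takes P : t as argument, giving e.
Q : <t,<s,e>> — no; W wants t, and Q wants t.
m : <s,t> — no; W wants t, and m wants s.

P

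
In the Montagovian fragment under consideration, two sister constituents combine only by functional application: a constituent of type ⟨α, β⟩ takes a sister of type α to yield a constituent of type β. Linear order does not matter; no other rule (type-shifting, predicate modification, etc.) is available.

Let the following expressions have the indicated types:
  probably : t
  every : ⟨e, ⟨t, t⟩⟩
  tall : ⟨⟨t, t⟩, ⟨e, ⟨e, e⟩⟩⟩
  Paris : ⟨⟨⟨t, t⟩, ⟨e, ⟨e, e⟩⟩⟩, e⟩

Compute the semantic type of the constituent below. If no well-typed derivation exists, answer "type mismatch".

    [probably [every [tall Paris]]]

t

[tall Paris]: functor Paris : ⟨⟨⟨t, t⟩, ⟨e, ⟨e, e⟩⟩⟩, e⟩, argument tall : ⟨⟨t, t⟩, ⟨e, ⟨e, e⟩⟩⟩; result e.
[every [tall Paris]]: functor every : ⟨e, ⟨t, t⟩⟩, argument [tall Paris] : e; result ⟨t, t⟩.
[probably [every [tall Paris]]]: functor [every [tall Paris]] : ⟨t, t⟩, argument probably : t; result t.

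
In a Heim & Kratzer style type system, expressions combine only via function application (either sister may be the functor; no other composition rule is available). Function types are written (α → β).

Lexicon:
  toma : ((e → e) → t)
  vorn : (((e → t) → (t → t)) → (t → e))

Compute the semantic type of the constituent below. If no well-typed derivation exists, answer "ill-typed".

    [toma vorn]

At [toma vorn]: neither ((e → e) → t) nor (((e → t) → (t → t)) → (t → e)) can take the other as argument; the node is ill-typed.

ill-typed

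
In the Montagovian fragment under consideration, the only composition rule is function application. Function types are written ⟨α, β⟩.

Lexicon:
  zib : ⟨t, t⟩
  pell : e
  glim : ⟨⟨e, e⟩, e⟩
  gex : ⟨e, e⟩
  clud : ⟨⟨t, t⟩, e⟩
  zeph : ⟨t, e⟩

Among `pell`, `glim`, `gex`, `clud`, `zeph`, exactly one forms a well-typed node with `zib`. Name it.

pell : e — zib needs t; pell needs nothing (atomic); neither fits.
glim : ⟨⟨e, e⟩, e⟩ — zib needs t; glim needs ⟨e, e⟩; neither fits.
gex : ⟨e, e⟩ — zib needs t; gex needs e; neither fits.
clud — combines: clud : ⟨⟨t, t⟩, e⟩ takes zib : ⟨t, t⟩ as argument, giving e.
zeph : ⟨t, e⟩ — zib needs t; zeph needs t; neither fits.

clud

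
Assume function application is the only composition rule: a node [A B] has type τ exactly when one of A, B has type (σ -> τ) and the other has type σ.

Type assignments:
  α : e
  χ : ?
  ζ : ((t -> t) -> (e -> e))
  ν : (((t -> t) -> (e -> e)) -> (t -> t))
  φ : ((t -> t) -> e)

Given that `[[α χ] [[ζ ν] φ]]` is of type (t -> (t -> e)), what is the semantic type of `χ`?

(e -> (e -> (t -> (t -> e))))

[[α χ] [[ζ ν] φ]] must have type (t -> (t -> e)). The sister [[ζ ν] φ] has type e; that is not a function onto (t -> (t -> e)), so [α χ] must be the functor, of type (e -> (t -> (t -> e))).
[α χ] must have type (e -> (t -> (t -> e))). The sister α has type e; that is not a function onto (e -> (t -> (t -> e))), so χ must be the functor, of type (e -> (e -> (t -> (t -> e)))).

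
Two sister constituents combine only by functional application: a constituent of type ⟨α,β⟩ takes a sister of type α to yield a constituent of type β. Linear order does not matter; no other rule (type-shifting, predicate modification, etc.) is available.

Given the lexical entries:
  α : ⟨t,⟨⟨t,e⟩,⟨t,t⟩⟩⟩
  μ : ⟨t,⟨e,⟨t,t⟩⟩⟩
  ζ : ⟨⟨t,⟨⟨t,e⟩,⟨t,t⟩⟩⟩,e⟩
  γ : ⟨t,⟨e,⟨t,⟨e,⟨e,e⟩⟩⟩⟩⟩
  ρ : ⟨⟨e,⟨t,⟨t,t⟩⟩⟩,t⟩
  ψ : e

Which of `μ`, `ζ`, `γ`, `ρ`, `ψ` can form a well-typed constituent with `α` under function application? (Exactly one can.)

ζ

μ : ⟨t,⟨e,⟨t,t⟩⟩⟩ — does not combine with α.
ζ — combines: ζ : ⟨⟨t,⟨⟨t,e⟩,⟨t,t⟩⟩⟩,e⟩ takes α : ⟨t,⟨⟨t,e⟩,⟨t,t⟩⟩⟩ as argument, giving e.
γ : ⟨t,⟨e,⟨t,⟨e,⟨e,e⟩⟩⟩⟩⟩ — does not combine with α.
ρ : ⟨⟨e,⟨t,⟨t,t⟩⟩⟩,t⟩ — does not combine with α.
ψ : e — does not combine with α.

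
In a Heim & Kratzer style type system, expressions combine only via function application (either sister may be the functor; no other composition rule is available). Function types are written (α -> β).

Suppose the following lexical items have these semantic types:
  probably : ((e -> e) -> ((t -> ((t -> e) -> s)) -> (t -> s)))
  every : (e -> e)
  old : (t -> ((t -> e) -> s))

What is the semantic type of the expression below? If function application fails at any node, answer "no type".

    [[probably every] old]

[probably every]: probably is ((e -> e) -> ((t -> ((t -> e) -> s)) -> (t -> s))), every is (e -> e); result ((t -> ((t -> e) -> s)) -> (t -> s)).
[[probably every] old]: [probably every] is ((t -> ((t -> e) -> s)) -> (t -> s)), old is (t -> ((t -> e) -> s)); result (t -> s).

(t -> s)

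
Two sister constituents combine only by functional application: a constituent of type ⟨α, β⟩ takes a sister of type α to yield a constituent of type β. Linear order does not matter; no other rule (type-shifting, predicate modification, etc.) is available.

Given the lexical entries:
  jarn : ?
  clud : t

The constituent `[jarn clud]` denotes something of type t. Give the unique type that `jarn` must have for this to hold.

⟨t, t⟩

At [jarn clud] (required: t): clud is t, which is not a function with range t; hence jarn is the functor — type ⟨t, t⟩.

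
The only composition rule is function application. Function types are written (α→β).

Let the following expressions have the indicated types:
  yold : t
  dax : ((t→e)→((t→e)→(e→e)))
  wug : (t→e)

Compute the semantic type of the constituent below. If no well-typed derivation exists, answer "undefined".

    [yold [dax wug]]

undefined

[dax wug]: ((t→e)→((t→e)→(e→e))) applied to (t→e) yields ((t→e)→(e→e)).
At [yold [dax wug]]: neither t nor ((t→e)→(e→e)) can take the other as argument; the node is ill-typed.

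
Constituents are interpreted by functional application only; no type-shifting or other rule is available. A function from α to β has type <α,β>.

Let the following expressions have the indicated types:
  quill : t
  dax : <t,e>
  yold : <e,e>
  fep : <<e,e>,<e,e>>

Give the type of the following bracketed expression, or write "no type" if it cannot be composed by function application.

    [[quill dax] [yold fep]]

e

At [quill dax], dax : <t,e> takes quill : t, giving e.
At [yold fep], fep : <<e,e>,<e,e>> takes yold : <e,e>, giving <e,e>.
At [[quill dax] [yold fep]], [yold fep] : <e,e> takes [quill dax] : e, giving e.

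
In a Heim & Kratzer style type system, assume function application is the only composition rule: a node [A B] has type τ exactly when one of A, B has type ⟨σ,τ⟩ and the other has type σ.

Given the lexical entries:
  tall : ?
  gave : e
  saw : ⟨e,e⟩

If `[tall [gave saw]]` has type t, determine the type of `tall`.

⟨e,t⟩

At [tall [gave saw]] (required: t): [gave saw] is e, which is not a function with range t; hence tall is the functor — type ⟨e,t⟩.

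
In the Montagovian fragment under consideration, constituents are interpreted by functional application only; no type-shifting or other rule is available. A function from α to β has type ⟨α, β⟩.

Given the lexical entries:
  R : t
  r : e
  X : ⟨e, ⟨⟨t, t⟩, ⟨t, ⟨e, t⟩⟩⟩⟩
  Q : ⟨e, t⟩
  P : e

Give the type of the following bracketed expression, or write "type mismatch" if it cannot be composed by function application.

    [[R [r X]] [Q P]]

type mismatch

At [r X], X : ⟨e, ⟨⟨t, t⟩, ⟨t, ⟨e, t⟩⟩⟩⟩ takes r : e, giving ⟨⟨t, t⟩, ⟨t, ⟨e, t⟩⟩⟩.
[R [r X]]: t and ⟨⟨t, t⟩, ⟨t, ⟨e, t⟩⟩⟩ cannot combine by function application — type clash.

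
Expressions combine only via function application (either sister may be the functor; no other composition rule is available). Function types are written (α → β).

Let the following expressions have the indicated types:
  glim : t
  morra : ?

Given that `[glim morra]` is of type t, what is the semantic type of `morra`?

(t → t)

At [glim morra] (required: t): glim is t, which is not a function with range t; hence morra is the functor — type (t → t).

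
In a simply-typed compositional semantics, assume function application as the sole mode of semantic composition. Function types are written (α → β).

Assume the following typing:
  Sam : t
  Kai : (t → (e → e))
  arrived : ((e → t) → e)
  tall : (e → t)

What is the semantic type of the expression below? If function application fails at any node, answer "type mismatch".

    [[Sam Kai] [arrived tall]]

[Sam Kai]: (t → (e → e)) applied to t yields (e → e).
[arrived tall]: ((e → t) → e) applied to (e → t) yields e.
[[Sam Kai] [arrived tall]]: (e → e) applied to e yields e.

e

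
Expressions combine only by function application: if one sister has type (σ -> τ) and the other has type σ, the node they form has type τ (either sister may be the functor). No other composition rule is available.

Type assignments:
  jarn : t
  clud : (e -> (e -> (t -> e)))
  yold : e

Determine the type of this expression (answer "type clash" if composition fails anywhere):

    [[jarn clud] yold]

type clash

[jarn clud]: t with (e -> (e -> (t -> e))) — neither is a function whose domain matches the other; composition fails here.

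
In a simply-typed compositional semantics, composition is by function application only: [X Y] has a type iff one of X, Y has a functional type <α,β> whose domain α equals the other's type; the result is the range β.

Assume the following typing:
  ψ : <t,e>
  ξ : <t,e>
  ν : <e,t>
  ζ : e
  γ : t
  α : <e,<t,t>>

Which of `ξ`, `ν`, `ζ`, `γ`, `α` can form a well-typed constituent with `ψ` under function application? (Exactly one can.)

γ

ξ : <t,e> — ψ needs t; ξ needs t; neither fits.
ν : <e,t> — ψ needs t; ν needs e; neither fits.
ζ : e — ψ needs t; ζ needs nothing (atomic); neither fits.
γ — combines: ψ : <t,e> takes γ : t as argument, giving e.
α : <e,<t,t>> — ψ needs t; α needs e; neither fits.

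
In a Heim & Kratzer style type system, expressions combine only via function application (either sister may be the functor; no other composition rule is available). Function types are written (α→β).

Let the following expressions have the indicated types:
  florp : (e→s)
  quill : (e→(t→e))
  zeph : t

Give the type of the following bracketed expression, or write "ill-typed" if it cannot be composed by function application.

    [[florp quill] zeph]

At [florp quill]: neither (e→s) nor (e→(t→e)) can take the other as argument; the node is ill-typed.

ill-typed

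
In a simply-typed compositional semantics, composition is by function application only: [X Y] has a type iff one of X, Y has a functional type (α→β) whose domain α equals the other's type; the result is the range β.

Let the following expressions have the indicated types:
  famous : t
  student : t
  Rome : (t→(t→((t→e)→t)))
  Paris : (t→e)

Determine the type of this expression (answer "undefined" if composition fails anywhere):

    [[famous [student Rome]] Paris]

t

[student Rome]: (t→(t→((t→e)→t))) applied to t yields (t→((t→e)→t)).
[famous [student Rome]]: (t→((t→e)→t)) applied to t yields ((t→e)→t).
[[famous [student Rome]] Paris]: ((t→e)→t) applied to (t→e) yields t.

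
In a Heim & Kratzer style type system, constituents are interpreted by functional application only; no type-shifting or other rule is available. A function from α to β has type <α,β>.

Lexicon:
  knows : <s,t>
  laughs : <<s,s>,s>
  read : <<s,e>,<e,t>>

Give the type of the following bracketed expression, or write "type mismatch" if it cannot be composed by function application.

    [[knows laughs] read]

[knows laughs]: <s,t> with <<s,s>,s> — neither is a function whose domain matches the other; composition fails here.

type mismatch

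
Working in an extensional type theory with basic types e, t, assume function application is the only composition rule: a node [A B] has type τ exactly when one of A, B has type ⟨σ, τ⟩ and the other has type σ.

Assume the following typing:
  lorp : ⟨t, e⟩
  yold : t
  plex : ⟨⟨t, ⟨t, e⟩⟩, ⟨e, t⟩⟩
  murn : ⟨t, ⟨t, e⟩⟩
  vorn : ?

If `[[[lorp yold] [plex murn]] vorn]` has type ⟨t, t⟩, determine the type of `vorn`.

⟨t, ⟨t, t⟩⟩

For [[[lorp yold] [plex murn]] vorn] to have type ⟨t, t⟩ with [[lorp yold] [plex murn]] of type t, vorn must be the function: vorn : ⟨t, ⟨t, t⟩⟩.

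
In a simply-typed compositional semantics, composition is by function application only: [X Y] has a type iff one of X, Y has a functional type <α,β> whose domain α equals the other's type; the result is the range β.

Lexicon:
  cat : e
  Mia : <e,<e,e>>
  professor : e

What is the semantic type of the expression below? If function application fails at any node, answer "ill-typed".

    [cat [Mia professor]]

e

[Mia professor]: functor Mia : <e,<e,e>>, argument professor : e; result <e,e>.
[cat [Mia professor]]: functor [Mia professor] : <e,e>, argument cat : e; result e.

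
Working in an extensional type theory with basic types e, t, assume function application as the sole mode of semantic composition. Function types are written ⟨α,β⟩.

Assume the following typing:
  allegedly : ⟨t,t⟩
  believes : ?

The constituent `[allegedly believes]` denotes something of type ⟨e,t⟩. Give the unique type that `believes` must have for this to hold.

⟨⟨t,t⟩,⟨e,t⟩⟩

At [allegedly believes] (required: ⟨e,t⟩): allegedly is ⟨t,t⟩, which is not a function with range ⟨e,t⟩; hence believes is the functor — type ⟨⟨t,t⟩,⟨e,t⟩⟩.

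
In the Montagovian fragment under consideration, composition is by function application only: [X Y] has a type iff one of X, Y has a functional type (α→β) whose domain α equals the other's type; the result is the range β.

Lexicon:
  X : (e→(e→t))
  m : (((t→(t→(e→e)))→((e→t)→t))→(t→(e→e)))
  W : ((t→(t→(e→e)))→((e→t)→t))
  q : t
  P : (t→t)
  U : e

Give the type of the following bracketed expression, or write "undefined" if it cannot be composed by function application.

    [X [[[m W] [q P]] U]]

[m W]: m is (((t→(t→(e→e)))→((e→t)→t))→(t→(e→e))), W is ((t→(t→(e→e)))→((e→t)→t)); result (t→(e→e)).
[q P]: P is (t→t), q is t; result t.
[[m W] [q P]]: [m W] is (t→(e→e)), [q P] is t; result (e→e).
[[[m W] [q P]] U]: [[m W] [q P]] is (e→e), U is e; result e.
[X [[[m W] [q P]] U]]: X is (e→(e→t)), [[[m W] [q P]] U] is e; result (e→t).

(e→t)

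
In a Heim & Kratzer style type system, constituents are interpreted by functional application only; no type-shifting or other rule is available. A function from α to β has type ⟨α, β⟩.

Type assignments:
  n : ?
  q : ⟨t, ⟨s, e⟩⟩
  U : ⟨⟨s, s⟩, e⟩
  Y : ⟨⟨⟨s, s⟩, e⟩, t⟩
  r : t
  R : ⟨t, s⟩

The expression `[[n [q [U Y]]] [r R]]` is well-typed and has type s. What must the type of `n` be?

⟨⟨s, e⟩, ⟨s, s⟩⟩

For [[n [q [U Y]]] [r R]] to have type s with [r R] of type s, [n [q [U Y]]] must be the function: [n [q [U Y]]] : ⟨s, s⟩.
For [n [q [U Y]]] to have type ⟨s, s⟩ with [q [U Y]] of type ⟨s, e⟩, n must be the function: n : ⟨⟨s, e⟩, ⟨s, s⟩⟩.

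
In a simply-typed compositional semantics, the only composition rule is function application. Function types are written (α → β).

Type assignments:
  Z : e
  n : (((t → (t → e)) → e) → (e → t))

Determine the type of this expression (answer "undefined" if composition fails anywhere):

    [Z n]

undefined

[Z n]: e and (((t → (t → e)) → e) → (e → t)) cannot combine by function application — type clash.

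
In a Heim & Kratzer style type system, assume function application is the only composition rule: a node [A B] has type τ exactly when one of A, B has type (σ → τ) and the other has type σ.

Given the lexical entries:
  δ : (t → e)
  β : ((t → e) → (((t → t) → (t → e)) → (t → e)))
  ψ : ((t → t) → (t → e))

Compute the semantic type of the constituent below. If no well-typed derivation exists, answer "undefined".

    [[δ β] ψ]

At [δ β], β : ((t → e) → (((t → t) → (t → e)) → (t → e))) takes δ : (t → e), giving (((t → t) → (t → e)) → (t → e)).
At [[δ β] ψ], [δ β] : (((t → t) → (t → e)) → (t → e)) takes ψ : ((t → t) → (t → e)), giving (t → e).

(t → e)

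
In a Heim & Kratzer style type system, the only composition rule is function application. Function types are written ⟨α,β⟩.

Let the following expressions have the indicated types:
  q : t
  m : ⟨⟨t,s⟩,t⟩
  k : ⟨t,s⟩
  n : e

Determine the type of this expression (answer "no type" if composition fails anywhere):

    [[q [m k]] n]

[m k]: ⟨⟨t,s⟩,t⟩ applied to ⟨t,s⟩ yields t.
At [q [m k]]: neither t nor t can take the other as argument; the node is ill-typed.

no type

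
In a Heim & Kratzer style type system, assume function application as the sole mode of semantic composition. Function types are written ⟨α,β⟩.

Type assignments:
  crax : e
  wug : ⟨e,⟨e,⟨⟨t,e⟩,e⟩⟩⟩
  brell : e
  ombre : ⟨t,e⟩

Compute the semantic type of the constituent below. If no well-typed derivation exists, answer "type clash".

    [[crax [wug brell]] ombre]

At [wug brell], wug : ⟨e,⟨e,⟨⟨t,e⟩,e⟩⟩⟩ takes brell : e, giving ⟨e,⟨⟨t,e⟩,e⟩⟩.
At [crax [wug brell]], [wug brell] : ⟨e,⟨⟨t,e⟩,e⟩⟩ takes crax : e, giving ⟨⟨t,e⟩,e⟩.
At [[crax [wug brell]] ombre], [crax [wug brell]] : ⟨⟨t,e⟩,e⟩ takes ombre : ⟨t,e⟩, giving e.

e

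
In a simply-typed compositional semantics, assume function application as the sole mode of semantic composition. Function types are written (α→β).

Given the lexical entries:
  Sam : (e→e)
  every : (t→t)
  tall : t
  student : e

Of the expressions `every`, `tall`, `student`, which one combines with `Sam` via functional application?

student

every : (t→t) — does not combine with Sam.
tall : t — does not combine with Sam.
student — combines: Sam : (e→e) takes student : e as argument, giving e.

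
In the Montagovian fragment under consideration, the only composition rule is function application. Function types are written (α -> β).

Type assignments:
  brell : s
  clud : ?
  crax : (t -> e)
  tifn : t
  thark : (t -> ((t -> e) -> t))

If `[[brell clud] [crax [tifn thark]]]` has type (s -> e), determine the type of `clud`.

[[brell clud] [crax [tifn thark]]] must have type (s -> e). The sister [crax [tifn thark]] has type t; that is not a function onto (s -> e), so [brell clud] must be the functor, of type (t -> (s -> e)).
[brell clud] must have type (t -> (s -> e)). The sister brell has type s; that is not a function onto (t -> (s -> e)), so clud must be the functor, of type (s -> (t -> (s -> e))).

(s -> (t -> (s -> e)))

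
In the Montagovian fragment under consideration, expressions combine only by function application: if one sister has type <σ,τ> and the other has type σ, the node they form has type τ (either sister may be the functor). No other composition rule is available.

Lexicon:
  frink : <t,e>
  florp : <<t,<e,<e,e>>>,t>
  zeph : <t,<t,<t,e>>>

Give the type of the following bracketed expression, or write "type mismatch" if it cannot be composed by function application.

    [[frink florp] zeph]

type mismatch

[frink florp]: <t,e> and <<t,<e,<e,e>>>,t> cannot combine by function application — type clash.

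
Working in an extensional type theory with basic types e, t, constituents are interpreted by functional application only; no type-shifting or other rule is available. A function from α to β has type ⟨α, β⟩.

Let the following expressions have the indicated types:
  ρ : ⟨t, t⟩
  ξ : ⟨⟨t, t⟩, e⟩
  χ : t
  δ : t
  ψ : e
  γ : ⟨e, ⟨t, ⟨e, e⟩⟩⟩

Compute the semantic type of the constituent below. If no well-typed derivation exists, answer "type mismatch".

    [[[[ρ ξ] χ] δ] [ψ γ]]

type mismatch

[ρ ξ]: ⟨⟨t, t⟩, e⟩ applied to ⟨t, t⟩ yields e.
[[ρ ξ] χ]: e with t — neither is a function whose domain matches the other; composition fails here.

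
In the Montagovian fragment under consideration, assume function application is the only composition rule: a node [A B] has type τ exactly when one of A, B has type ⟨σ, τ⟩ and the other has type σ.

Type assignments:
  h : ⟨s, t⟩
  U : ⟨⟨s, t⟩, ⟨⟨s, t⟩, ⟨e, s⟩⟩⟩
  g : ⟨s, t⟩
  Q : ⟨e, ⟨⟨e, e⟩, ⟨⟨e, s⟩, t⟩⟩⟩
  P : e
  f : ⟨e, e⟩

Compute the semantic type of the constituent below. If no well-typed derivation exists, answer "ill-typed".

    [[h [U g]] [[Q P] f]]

[U g] — U of type ⟨⟨s, t⟩, ⟨⟨s, t⟩, ⟨e, s⟩⟩⟩ combines with g of type ⟨s, t⟩: type ⟨⟨s, t⟩, ⟨e, s⟩⟩.
[h [U g]] — [U g] of type ⟨⟨s, t⟩, ⟨e, s⟩⟩ combines with h of type ⟨s, t⟩: type ⟨e, s⟩.
[Q P] — Q of type ⟨e, ⟨⟨e, e⟩, ⟨⟨e, s⟩, t⟩⟩⟩ combines with P of type e: type ⟨⟨e, e⟩, ⟨⟨e, s⟩, t⟩⟩.
[[Q P] f] — [Q P] of type ⟨⟨e, e⟩, ⟨⟨e, s⟩, t⟩⟩ combines with f of type ⟨e, e⟩: type ⟨⟨e, s⟩, t⟩.
[[h [U g]] [[Q P] f]] — [[Q P] f] of type ⟨⟨e, s⟩, t⟩ combines with [h [U g]] of type ⟨e, s⟩: type t.

t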